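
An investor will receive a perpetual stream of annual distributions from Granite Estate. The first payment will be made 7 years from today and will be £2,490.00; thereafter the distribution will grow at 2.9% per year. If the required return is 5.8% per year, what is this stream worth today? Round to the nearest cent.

Value at end of year 6: C₁ / (r − g) = £2,490.00 / (0.058 − 0.029) = £85,862.0690
Discount to today: PV = £85,862.0690 / (1 + 0.058)^6 = £85,862.0690 / 1.402536 = £61,219.16

£61219.16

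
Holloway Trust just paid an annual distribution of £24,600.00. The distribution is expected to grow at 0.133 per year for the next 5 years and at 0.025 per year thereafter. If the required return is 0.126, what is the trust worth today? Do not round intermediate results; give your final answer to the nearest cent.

D_1 = 27871.80000
D_2 = 31578.74940
D_3 = 35778.72307
D_4 = 40537.29324
D_5 = 45928.75324
Terminal value at year 5: TV = D_5×(1+g_2)/(r−g_2) = 47076.97207/0.101 = 466108.63436
P_0 = D_1/(1+r)^1 + D_2/(1+r)^2 + D_3/(1+r)^3 + D_4/(1+r)^4 + D_5/(1+r)^5 + TV/(1+r)^5
    = 24752.93073 + 24906.81218 + 25061.65027 + 25217.45093 + 25374.22017 + 257510.65022 = 382823.71449

£382823.71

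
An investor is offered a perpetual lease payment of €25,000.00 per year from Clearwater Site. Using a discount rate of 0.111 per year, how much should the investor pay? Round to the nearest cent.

Level perpetuity: PV = C / r = €25,000.00 / 0.111 = €225,225.23

€225225.23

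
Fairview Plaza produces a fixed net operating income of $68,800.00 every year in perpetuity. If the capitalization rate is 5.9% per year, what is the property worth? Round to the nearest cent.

$1166101.69

Level perpetuity: PV = C / r = $68,800.00 / 0.059 = $1,166,101.69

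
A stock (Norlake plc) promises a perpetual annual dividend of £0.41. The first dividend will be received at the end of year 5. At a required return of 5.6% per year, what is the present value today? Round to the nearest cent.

Value at end of year 4: C / r = £0.41 / 0.056 = £7.3214
Discount to today: PV = £7.3214 / (1 + 0.056)^4 = £7.3214 / 1.243528 = £5.89

£5.89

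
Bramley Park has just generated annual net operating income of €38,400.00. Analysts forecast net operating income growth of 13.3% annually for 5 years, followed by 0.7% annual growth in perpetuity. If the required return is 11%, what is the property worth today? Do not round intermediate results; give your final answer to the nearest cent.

€620236.32

D_1 = 43507.20000
D_2 = 49293.65760
D_3 = 55849.71406
D_4 = 63277.72603
D_5 = 71693.66359
Terminal value at year 5: TV = D_5×(1+g_2)/(r−g_2) = 72195.51924/0.103 = 700927.37124
P_0 = D_1/(1+r)^1 + D_2/(1+r)^2 + D_3/(1+r)^3 + D_4/(1+r)^4 + D_5/(1+r)^5 + TV/(1+r)^5
    = 39195.67568 + 40007.83832 + 40836.82957 + 41682.99811 + 42546.69987 + 415966.27934 = 620236.32089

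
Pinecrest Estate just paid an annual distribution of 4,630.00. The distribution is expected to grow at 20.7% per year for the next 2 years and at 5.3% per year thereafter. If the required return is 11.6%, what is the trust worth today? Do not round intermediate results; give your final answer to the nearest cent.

D_1 = 5588.41000
D_2 = 6745.21087
Terminal value at year 2: TV = D_2×(1+g_2)/(r−g_2) = 7102.70705/0.063 = 112741.38168
P_0 = D_1/(1+r)^1 + D_2/(1+r)^2 + TV/(1+r)^2
    = 5007.53584 + 5415.85642 + 90522.17155 = 100945.56380

100945.56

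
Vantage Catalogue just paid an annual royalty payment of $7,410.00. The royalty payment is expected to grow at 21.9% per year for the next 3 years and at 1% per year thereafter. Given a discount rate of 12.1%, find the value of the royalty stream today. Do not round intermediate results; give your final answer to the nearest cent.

D_1 = 9032.79000
D_2 = 11010.97101
D_3 = 13422.37366
Terminal value at year 3: TV = D_3×(1+g_2)/(r−g_2) = 13556.59740/0.111 = 122131.50809
P_0 = D_1/(1+r)^1 + D_2/(1+r)^2 + D_3/(1+r)^3 + TV/(1+r)^3
    = 8057.79661 + 8762.22486 + 9528.23560 + 86698.35994 = 113046.61700

$113046.62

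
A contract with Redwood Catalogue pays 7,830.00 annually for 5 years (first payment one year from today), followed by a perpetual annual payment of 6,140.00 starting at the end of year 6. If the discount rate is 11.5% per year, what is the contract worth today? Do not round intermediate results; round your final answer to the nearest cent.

59559.60

PV of 5-year annuity: 7,830.00 × [1 − (1+0.115)^−5] / 0.115 = 28578.54354
Perpetuity value at year 5: 6,140.00 / 0.115 = 53391.30435
PV of perpetuity: 53391.30435 / (1+0.115)^5 = 30981.05437
Total PV = 28578.54354 + 30981.05437 = 59559.59791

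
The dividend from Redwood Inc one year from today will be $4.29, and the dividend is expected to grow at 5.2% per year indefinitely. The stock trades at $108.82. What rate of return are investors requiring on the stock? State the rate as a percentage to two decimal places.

9.14%

P = D₁/(r − g) ⇒ r = D₁/P + g = $4.2900/$108.82 + 0.052 = 0.039423 + 0.052 = 0.091423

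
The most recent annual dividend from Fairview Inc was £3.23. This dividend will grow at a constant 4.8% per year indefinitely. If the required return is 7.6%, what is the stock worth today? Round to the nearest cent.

D₁ = D₀ × (1 + g) = £3.23 × 1.048 = £3.3850
Growing perpetuity: P = D₁ / (r − g) = £3.3850 / (0.076 − 0.048) = £120.89

£120.89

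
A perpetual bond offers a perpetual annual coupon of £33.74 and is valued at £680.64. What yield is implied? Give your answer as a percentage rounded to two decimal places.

4.96%

P = C/r ⇒ r = C/P = £33.74/£680.64 = 0.049571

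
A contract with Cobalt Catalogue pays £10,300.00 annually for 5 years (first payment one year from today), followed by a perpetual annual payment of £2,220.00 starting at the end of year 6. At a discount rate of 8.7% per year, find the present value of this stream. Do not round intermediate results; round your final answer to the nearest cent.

£57191.80

PV of 5-year annuity: £10,300.00 × [1 − (1+0.087)^−5] / 0.087 = 40377.21674
Perpetuity value at year 5: £2,220.00 / 0.087 = 25517.24138
PV of perpetuity: 25517.24138 / (1+0.087)^5 = 16814.57913
Total PV = 40377.21674 + 16814.57913 = 57191.79587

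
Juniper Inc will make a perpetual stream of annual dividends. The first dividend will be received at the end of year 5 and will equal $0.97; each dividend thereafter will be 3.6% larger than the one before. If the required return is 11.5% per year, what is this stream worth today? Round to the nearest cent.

$7.94

Value at end of year 4: C₁ / (r − g) = $0.97 / (0.115 − 0.036) = $12.2785
Discount to today: PV = $12.2785 / (1 + 0.115)^4 = $12.2785 / 1.545608 = $7.94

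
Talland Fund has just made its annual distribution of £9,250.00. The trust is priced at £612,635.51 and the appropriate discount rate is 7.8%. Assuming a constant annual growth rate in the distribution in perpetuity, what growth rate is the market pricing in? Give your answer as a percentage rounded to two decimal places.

P = D₀(1+g)/(r−g) ⇒ P(r−g) = D₀(1+g) ⇒ g(P+D₀) = P·r − D₀
g = (P·r − D₀)/(P + D₀) = (£612,635.51×0.078 − £9,250.00) / (£612,635.51 + £9,250.00) = 0.061966

6.20%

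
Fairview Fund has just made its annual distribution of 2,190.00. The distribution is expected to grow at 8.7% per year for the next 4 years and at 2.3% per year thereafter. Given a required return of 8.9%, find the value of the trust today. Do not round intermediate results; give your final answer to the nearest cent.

42416.17

D_1 = 2380.53000
D_2 = 2587.63611
D_3 = 2812.76045
D_4 = 3057.47061
Terminal value at year 4: TV = D_4×(1+g_2)/(r−g_2) = 3127.79243/0.066 = 47390.79447
P_0 = D_1/(1+r)^1 + D_2/(1+r)^2 + D_3/(1+r)^3 + D_4/(1+r)^4 + TV/(1+r)^4
    = 2185.97796 + 2181.96331 + 2177.95603 + 2173.95611 + 33696.31973 = 42416.17314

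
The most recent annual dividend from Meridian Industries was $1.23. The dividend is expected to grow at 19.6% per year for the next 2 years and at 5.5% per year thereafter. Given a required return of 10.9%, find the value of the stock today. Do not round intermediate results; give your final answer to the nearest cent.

$30.71

D_1 = 1.47108
D_2 = 1.75941
Terminal value at year 2: TV = D_2×(1+g_2)/(r−g_2) = 1.85618/0.054 = 34.37369
P_0 = D_1/(1+r)^1 + D_2/(1+r)^2 + TV/(1+r)^2
    = 1.32649 + 1.43055 + 27.94879 = 30.70584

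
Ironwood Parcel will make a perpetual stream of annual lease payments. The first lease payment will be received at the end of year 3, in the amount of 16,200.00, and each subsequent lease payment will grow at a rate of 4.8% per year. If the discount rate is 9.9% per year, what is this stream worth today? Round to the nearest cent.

Value at end of year 2: C₁ / (r − g) = 16,200.00 / (0.099 − 0.048) = 317,647.0588
Discount to today: PV = 317,647.0588 / (1 + 0.099)^2 = 317,647.0588 / 1.207801 = 262,996.19

262996.19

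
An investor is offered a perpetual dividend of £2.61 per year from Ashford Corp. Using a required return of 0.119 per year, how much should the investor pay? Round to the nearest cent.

£21.93

Level perpetuity: PV = C / r = £2.61 / 0.119 = £21.93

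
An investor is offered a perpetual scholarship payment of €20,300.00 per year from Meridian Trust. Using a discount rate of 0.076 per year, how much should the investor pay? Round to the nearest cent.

Level perpetuity: PV = C / r = €20,300.00 / 0.076 = €267,105.26

€267105.26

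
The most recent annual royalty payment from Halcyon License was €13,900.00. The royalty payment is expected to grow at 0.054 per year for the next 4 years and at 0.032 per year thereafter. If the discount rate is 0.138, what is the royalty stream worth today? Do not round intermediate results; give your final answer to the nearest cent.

€145651.96

D_1 = 14650.60000
D_2 = 15441.73240
D_3 = 16275.58595
D_4 = 17154.46759
Terminal value at year 4: TV = D_4×(1+g_2)/(r−g_2) = 17703.41055/0.106 = 167013.30711
P_0 = D_1/(1+r)^1 + D_2/(1+r)^2 + D_3/(1+r)^3 + D_4/(1+r)^4 + TV/(1+r)^4
    = 12873.98946 + 11923.71255 + 11043.57911 + 10228.41159 + 99582.27130 = 145651.96401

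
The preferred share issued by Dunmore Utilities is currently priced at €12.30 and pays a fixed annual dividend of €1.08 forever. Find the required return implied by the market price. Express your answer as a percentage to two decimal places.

8.78%

P = C/r ⇒ r = C/P = €1.08/€12.30 = 0.087805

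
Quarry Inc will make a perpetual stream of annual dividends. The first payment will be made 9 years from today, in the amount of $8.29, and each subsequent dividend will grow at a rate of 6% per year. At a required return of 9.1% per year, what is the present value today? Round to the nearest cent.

$133.23

Value at end of year 8: C₁ / (r − g) = $8.29 / (0.091 − 0.06) = $267.4194
Discount to today: PV = $267.4194 / (1 + 0.091)^8 = $267.4194 / 2.007234 = $133.23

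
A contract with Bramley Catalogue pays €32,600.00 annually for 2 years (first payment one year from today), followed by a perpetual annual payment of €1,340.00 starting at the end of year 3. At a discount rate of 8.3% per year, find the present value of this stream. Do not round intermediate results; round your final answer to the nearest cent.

PV of 2-year annuity: €32,600.00 × [1 − (1+0.083)^−2] / 0.083 = 57896.18625
Perpetuity value at year 2: €1,340.00 / 0.083 = 16144.57831
PV of perpetuity: 16144.57831 / (1+0.083)^2 = 13764.79642
Total PV = 57896.18625 + 13764.79642 = 71660.98268

€71660.98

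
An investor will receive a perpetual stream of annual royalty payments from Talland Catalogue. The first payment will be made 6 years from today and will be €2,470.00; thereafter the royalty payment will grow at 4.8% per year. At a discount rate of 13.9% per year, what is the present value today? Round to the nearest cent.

Value at end of year 5: C₁ / (r − g) = €2,470.00 / (0.139 − 0.048) = €27,142.8571
Discount to today: PV = €27,142.8571 / (1 + 0.139)^5 = €27,142.8571 / 1.916985 = €14,159.14

€14159.14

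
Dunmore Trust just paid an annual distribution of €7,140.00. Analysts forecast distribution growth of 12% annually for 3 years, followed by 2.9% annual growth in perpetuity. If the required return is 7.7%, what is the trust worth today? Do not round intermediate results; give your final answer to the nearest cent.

€195315.41

D_1 = 7996.80000
D_2 = 8956.41600
D_3 = 10031.18592
Terminal value at year 3: TV = D_3×(1+g_2)/(r−g_2) = 10322.09031/0.048 = 215043.54816
P_0 = D_1/(1+r)^1 + D_2/(1+r)^2 + D_3/(1+r)^3 + TV/(1+r)^3
    = 7425.06964 + 7721.52089 + 8029.80816 + 172139.01251 = 195315.41120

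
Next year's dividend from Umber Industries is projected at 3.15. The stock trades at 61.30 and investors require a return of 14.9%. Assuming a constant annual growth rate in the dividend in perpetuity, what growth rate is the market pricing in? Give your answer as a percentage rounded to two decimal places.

9.76%

P = D₁/(r−g) ⇒ g = r − D₁/P = 0.149 − 3.15/61.30 = 0.097613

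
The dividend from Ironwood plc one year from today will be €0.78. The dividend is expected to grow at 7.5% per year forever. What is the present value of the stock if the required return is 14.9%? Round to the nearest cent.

Growing perpetuity: P = D₁ / (r − g) = €0.7800 / (0.149 − 0.075) = €10.54

€10.54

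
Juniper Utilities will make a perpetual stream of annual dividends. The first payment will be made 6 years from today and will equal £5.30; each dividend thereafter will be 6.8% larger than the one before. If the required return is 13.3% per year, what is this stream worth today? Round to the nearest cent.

Value at end of year 5: C₁ / (r − g) = £5.30 / (0.133 − 0.068) = £81.5385
Discount to today: PV = £81.5385 / (1 + 0.133)^5 = £81.5385 / 1.867022 = £43.67

£43.67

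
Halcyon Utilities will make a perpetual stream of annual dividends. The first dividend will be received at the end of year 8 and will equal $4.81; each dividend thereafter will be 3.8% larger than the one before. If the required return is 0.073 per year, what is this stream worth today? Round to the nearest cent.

Value at end of year 7: C₁ / (r − g) = $4.81 / (0.073 − 0.038) = $137.4286
Discount to today: PV = $137.4286 / (1 + 0.073)^7 = $137.4286 / 1.637563 = $83.92

$83.92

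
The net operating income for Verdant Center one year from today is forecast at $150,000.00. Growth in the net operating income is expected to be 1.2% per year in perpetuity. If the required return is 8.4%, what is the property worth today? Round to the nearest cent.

$2083333.33

Growing perpetuity: P = D₁ / (r − g) = $150,000.0000 / (0.084 − 0.012) = $2,083,333.33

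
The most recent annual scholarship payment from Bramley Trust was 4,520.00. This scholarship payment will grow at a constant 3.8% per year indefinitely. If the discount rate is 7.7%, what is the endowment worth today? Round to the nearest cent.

D₁ = D₀ × (1 + g) = 4,520.00 × 1.038 = 4,691.7600
Growing perpetuity: P = D₁ / (r − g) = 4,691.7600 / (0.077 − 0.038) = 120,301.54

120301.54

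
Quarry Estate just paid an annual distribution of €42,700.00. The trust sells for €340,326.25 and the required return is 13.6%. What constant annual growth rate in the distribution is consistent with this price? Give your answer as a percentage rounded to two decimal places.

0.94%

P = D₀(1+g)/(r−g) ⇒ P(r−g) = D₀(1+g) ⇒ g(P+D₀) = P·r − D₀
g = (P·r − D₀)/(P + D₀) = (€340,326.25×0.136 − €42,700.00) / (€340,326.25 + €42,700.00) = 0.009358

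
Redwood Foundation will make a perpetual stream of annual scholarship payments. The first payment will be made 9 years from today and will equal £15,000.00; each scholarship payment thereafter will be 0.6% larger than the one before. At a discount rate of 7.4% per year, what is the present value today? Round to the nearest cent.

£124608.62

Value at end of year 8: C₁ / (r − g) = £15,000.00 / (0.074 − 0.006) = £220,588.2353
Discount to today: PV = £220,588.2353 / (1 + 0.074)^8 = £220,588.2353 / 1.770249 = £124,608.62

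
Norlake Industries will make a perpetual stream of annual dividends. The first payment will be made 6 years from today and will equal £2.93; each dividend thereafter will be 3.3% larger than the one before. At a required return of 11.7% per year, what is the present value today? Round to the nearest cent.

Value at end of year 5: C₁ / (r − g) = £2.93 / (0.117 − 0.033) = £34.8810
Discount to today: PV = £34.8810 / (1 + 0.117)^5 = £34.8810 / 1.738865 = £20.06

£20.06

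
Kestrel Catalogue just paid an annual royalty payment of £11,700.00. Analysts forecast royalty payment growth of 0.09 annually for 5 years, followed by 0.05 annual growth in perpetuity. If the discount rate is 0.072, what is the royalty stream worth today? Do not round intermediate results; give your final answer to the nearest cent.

D_1 = 12753.00000
D_2 = 13900.77000
D_3 = 15151.83930
D_4 = 16515.50484
D_5 = 18001.90027
Terminal value at year 5: TV = D_5×(1+g_2)/(r−g_2) = 18901.99529/0.022 = 859181.60391
P_0 = D_1/(1+r)^1 + D_2/(1+r)^2 + D_3/(1+r)^3 + D_4/(1+r)^4 + D_5/(1+r)^5 + TV/(1+r)^5
    = 11896.45522 + 12096.20914 + 12299.31713 + 12505.83551 + 12715.82155 + 606891.48326 = 668405.12181

£668405.12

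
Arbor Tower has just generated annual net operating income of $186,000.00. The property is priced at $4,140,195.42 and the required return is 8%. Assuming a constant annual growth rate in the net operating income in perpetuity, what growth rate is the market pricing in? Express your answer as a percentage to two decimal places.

3.36%

P = D₀(1+g)/(r−g) ⇒ P(r−g) = D₀(1+g) ⇒ g(P+D₀) = P·r − D₀
g = (P·r − D₀)/(P + D₀) = ($4,140,195.42×0.08 − $186,000.00) / ($4,140,195.42 + $186,000.00) = 0.033567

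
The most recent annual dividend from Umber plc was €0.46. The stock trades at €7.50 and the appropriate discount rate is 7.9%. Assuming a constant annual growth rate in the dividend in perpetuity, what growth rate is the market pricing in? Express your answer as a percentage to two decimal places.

P = D₀(1+g)/(r−g) ⇒ P(r−g) = D₀(1+g) ⇒ g(P+D₀) = P·r − D₀
g = (P·r − D₀)/(P + D₀) = (€7.50×0.079 − €0.46) / (€7.50 + €0.46) = 0.016646

1.66%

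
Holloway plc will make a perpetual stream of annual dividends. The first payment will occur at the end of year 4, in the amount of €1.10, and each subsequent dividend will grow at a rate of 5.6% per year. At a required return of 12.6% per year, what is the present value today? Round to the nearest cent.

Value at end of year 3: C₁ / (r − g) = €1.10 / (0.126 − 0.056) = €15.7143
Discount to today: PV = €15.7143 / (1 + 0.126)^3 = €15.7143 / 1.427628 = €11.01

€11.01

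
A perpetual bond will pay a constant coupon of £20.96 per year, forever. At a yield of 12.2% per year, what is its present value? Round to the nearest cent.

Level perpetuity: PV = C / r = £20.96 / 0.122 = £171.80

£171.80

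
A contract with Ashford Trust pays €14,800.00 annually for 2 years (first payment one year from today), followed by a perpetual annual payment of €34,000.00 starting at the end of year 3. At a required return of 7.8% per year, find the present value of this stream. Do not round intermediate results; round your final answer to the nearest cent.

€401564.63

PV of 2-year annuity: €14,800.00 × [1 − (1+0.078)^−2] / 0.078 = 26464.86829
Perpetuity value at year 2: €34,000.00 / 0.078 = 435897.43590
PV of perpetuity: 435897.43590 / (1+0.078)^2 = 375099.76551
Total PV = 26464.86829 + 375099.76551 = 401564.63379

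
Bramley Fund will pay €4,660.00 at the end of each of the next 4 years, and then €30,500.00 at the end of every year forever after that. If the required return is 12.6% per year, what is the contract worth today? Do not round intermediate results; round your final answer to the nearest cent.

PV of 4-year annuity: €4,660.00 × [1 − (1+0.126)^−4] / 0.126 = 13977.03073
Perpetuity value at year 4: €30,500.00 / 0.126 = 242063.49206
PV of perpetuity: 242063.49206 / (1+0.126)^4 = 150582.92615
Total PV = 13977.03073 + 150582.92615 = 164559.95688

€164559.96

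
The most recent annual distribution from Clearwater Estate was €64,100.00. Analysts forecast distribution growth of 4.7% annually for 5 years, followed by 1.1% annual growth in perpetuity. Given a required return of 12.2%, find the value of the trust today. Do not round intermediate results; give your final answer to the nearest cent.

€674777.44

D_1 = 67112.70000
D_2 = 70266.99690
D_3 = 73569.54575
D_4 = 77027.31440
D_5 = 80647.59818
Terminal value at year 5: TV = D_5×(1+g_2)/(r−g_2) = 81534.72176/0.111 = 734547.04290
P_0 = D_1/(1+r)^1 + D_2/(1+r)^2 + D_3/(1+r)^3 + D_4/(1+r)^4 + D_5/(1+r)^5 + TV/(1+r)^5
    = 59815.24064 + 55816.89568 + 52085.81976 + 48604.14732 + 45355.20699 + 413100.12854 = 674777.43894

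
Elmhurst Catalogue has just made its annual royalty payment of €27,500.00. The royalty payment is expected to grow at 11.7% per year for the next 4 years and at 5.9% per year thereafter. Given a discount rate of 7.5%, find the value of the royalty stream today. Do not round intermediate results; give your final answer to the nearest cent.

D_1 = 30717.50000
D_2 = 34311.44750
D_3 = 38325.88686
D_4 = 42810.01562
Terminal value at year 4: TV = D_4×(1+g_2)/(r−g_2) = 45335.80654/0.016 = 2833487.90884
P_0 = D_1/(1+r)^1 + D_2/(1+r)^2 + D_3/(1+r)^3 + D_4/(1+r)^4 + TV/(1+r)^4
    = 28574.41860 + 29690.81449 + 30850.82771 + 32056.16238 + 2121717.24725 = 2242889.47044

€2242889.47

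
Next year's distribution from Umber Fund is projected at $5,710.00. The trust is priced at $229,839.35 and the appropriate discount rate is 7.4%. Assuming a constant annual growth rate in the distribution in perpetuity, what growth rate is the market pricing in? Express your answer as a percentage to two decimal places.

4.92%

P = D₁/(r−g) ⇒ g = r − D₁/P = 0.074 − $5,710.00/$229,839.35 = 0.049157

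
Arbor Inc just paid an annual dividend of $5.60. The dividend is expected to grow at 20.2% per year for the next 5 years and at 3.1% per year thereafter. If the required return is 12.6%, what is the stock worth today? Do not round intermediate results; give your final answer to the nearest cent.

$118.45

D_1 = 6.73120
D_2 = 8.09090
D_3 = 9.72526
D_4 = 11.68977
D_5 = 14.05110
Terminal value at year 5: TV = D_5×(1+g_2)/(r−g_2) = 14.48669/0.095 = 152.49143
P_0 = D_1/(1+r)^1 + D_2/(1+r)^2 + D_3/(1+r)^3 + D_4/(1+r)^4 + D_5/(1+r)^5 + TV/(1+r)^5
    = 5.97798 + 6.38146 + 6.81218 + 7.27197 + 7.76280 + 84.24681 = 118.45321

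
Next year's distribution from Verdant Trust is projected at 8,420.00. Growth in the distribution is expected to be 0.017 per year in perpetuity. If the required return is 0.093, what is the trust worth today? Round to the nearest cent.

110789.47

Growing perpetuity: P = D₁ / (r − g) = 8,420.0000 / (0.093 − 0.017) = 110,789.47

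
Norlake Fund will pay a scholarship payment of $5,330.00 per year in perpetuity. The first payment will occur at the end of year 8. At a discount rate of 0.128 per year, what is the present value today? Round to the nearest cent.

$17920.64

Value at end of year 7: C / r = $5,330.00 / 0.128 = $41,640.6250
Discount to today: PV = $41,640.6250 / (1 + 0.128)^7 = $41,640.6250 / 2.323612 = $17,920.64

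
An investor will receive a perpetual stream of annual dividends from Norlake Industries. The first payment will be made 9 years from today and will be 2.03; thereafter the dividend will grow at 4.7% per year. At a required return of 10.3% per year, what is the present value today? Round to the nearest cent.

16.55

Value at end of year 8: C₁ / (r − g) = 2.03 / (0.103 − 0.047) = 36.2500
Discount to today: PV = 36.2500 / (1 + 0.103)^8 = 36.2500 / 2.190807 = 16.55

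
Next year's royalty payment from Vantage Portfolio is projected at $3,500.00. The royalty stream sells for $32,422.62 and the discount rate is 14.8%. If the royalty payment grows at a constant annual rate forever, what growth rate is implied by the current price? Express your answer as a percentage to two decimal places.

4.01%

P = D₁/(r−g) ⇒ g = r − D₁/P = 0.148 − $3,500.00/$32,422.62 = 0.040051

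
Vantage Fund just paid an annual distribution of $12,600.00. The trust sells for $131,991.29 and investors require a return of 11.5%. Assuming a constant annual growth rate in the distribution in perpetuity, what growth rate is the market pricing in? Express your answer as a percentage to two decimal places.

P = D₀(1+g)/(r−g) ⇒ P(r−g) = D₀(1+g) ⇒ g(P+D₀) = P·r − D₀
g = (P·r − D₀)/(P + D₀) = ($131,991.29×0.115 − $12,600.00) / ($131,991.29 + $12,600.00) = 0.017836

1.78%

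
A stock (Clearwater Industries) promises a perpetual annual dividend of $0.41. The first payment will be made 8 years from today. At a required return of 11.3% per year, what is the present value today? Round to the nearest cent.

Value at end of year 7: C / r = $0.41 / 0.113 = $3.6283
Discount to today: PV = $3.6283 / (1 + 0.113)^7 = $3.6283 / 2.115759 = $1.71

$1.71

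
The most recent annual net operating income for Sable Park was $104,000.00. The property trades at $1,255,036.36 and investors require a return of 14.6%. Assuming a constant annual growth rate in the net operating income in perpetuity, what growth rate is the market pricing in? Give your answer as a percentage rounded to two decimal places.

5.83%

P = D₀(1+g)/(r−g) ⇒ P(r−g) = D₀(1+g) ⇒ g(P+D₀) = P·r − D₀
g = (P·r − D₀)/(P + D₀) = ($1,255,036.36×0.146 − $104,000.00) / ($1,255,036.36 + $104,000.00) = 0.058303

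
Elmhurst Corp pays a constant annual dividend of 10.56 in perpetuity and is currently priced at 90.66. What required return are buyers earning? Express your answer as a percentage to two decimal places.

P = C/r ⇒ r = C/P = 10.56/90.66 = 0.116479

11.65%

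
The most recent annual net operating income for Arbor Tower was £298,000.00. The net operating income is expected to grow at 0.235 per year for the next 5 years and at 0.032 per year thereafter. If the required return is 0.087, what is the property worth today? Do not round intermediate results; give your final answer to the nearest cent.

£12806727.05

D_1 = 368030.00000
D_2 = 454517.05000
D_3 = 561328.55675
D_4 = 693240.76759
D_5 = 856152.34797
Terminal value at year 5: TV = D_5×(1+g_2)/(r−g_2) = 883549.22310/0.055 = 16064531.32916
P_0 = D_1/(1+r)^1 + D_2/(1+r)^2 + D_3/(1+r)^3 + D_4/(1+r)^4 + D_5/(1+r)^5 + TV/(1+r)^5
    = 338574.05704 + 384672.45671 + 437047.36342 + 496553.35218 + 564161.35229 + 10585718.46485 = 12806727.04648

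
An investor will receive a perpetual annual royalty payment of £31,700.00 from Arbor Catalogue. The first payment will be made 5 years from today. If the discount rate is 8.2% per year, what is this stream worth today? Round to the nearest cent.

£282056.67

Value at end of year 4: C / r = £31,700.00 / 0.082 = £386,585.3659
Discount to today: PV = £386,585.3659 / (1 + 0.082)^4 = £386,585.3659 / 1.370595 = £282,056.67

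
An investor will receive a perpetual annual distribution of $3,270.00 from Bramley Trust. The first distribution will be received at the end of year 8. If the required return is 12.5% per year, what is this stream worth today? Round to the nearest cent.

Value at end of year 7: C / r = $3,270.00 / 0.125 = $26,160.0000
Discount to today: PV = $26,160.0000 / (1 + 0.125)^7 = $26,160.0000 / 2.280697 = $11,470.18

$11470.18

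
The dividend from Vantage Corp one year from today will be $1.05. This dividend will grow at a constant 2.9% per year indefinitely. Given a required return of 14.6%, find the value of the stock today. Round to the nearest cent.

$8.97

Growing perpetuity: P = D₁ / (r − g) = $1.0500 / (0.146 − 0.029) = $8.97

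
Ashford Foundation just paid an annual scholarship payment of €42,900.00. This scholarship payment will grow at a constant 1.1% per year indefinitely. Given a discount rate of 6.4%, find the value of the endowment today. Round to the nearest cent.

€818337.74

D₁ = D₀ × (1 + g) = €42,900.00 × 1.011 = €43,371.9000
Growing perpetuity: P = D₁ / (r − g) = €43,371.9000 / (0.064 − 0.011) = €818,337.74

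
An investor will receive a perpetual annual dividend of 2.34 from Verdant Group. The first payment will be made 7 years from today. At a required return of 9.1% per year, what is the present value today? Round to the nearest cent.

Value at end of year 6: C / r = 2.34 / 0.091 = 25.7143
Discount to today: PV = 25.7143 / (1 + 0.091)^6 = 25.7143 / 1.686353 = 15.25

15.25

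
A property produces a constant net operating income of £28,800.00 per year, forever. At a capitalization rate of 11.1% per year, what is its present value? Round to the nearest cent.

Level perpetuity: PV = C / r = £28,800.00 / 0.111 = £259,459.46

£259459.46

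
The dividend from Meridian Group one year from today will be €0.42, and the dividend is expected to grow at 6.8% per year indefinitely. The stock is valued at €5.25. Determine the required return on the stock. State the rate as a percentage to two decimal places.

14.80%

P = D₁/(r − g) ⇒ r = D₁/P + g = €0.4200/€5.25 + 0.068 = 0.080000 + 0.068 = 0.148000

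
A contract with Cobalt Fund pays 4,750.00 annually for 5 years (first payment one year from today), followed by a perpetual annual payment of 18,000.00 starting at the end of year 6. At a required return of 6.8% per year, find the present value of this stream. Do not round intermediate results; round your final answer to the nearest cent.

210086.10

PV of 5-year annuity: 4,750.00 × [1 − (1+0.068)^−5] / 0.068 = 19580.67840
Perpetuity value at year 5: 18,000.00 / 0.068 = 264705.88235
PV of perpetuity: 264705.88235 / (1+0.068)^5 = 190505.41684
Total PV = 19580.67840 + 190505.41684 = 210086.09524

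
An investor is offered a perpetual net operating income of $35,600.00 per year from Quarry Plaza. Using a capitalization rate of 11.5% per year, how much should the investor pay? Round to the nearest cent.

Level perpetuity: PV = C / r = $35,600.00 / 0.115 = $309,565.22

$309565.22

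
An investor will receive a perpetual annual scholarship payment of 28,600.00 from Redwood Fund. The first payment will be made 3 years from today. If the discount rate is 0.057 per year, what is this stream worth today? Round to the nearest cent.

Value at end of year 2: C / r = 28,600.00 / 0.057 = 501,754.3860
Discount to today: PV = 501,754.3860 / (1 + 0.057)^2 = 501,754.3860 / 1.117249 = 449,098.08

449098.08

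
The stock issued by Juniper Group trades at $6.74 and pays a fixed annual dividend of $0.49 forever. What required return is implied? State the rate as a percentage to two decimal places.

P = C/r ⇒ r = C/P = $0.49/$6.74 = 0.072700

7.27%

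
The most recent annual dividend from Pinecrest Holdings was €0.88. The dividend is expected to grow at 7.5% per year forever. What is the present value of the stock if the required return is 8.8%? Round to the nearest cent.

D₁ = D₀ × (1 + g) = €0.88 × 1.075 = €0.9460
Growing perpetuity: P = D₁ / (r − g) = €0.9460 / (0.088 − 0.075) = €72.77

€72.77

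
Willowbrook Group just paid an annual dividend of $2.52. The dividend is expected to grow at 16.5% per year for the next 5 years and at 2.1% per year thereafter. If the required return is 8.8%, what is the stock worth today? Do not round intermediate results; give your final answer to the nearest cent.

D_1 = 2.93580
D_2 = 3.42021
D_3 = 3.98454
D_4 = 4.64199
D_5 = 5.40792
Terminal value at year 5: TV = D_5×(1+g_2)/(r−g_2) = 5.52149/0.067 = 82.41023
P_0 = D_1/(1+r)^1 + D_2/(1+r)^2 + D_3/(1+r)^3 + D_4/(1+r)^4 + D_5/(1+r)^5 + TV/(1+r)^5
    = 2.69835 + 2.88931 + 3.09380 + 3.31275 + 3.54720 + 54.05509 = 69.59650

$69.60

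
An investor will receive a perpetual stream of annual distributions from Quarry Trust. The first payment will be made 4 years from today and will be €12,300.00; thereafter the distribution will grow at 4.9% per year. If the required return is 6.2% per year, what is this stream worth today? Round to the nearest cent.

Value at end of year 3: C₁ / (r − g) = €12,300.00 / (0.062 − 0.049) = €946,153.8462
Discount to today: PV = €946,153.8462 / (1 + 0.062)^3 = €946,153.8462 / 1.197770 = €789,929.27

€789929.27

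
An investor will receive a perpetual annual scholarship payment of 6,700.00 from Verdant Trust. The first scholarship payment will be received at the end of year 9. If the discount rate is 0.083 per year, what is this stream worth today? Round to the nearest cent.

42654.91

Value at end of year 8: C / r = 6,700.00 / 0.083 = 80,722.8916
Discount to today: PV = 80,722.8916 / (1 + 0.083)^8 = 80,722.8916 / 1.892464 = 42,654.91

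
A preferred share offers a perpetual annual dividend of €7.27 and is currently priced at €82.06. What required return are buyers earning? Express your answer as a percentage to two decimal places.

P = C/r ⇒ r = C/P = €7.27/€82.06 = 0.088594

8.86%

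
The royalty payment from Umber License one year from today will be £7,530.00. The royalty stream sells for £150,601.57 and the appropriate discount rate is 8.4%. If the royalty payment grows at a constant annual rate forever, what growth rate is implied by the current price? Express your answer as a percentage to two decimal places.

3.40%

P = D₁/(r−g) ⇒ g = r − D₁/P = 0.084 − £7,530.00/£150,601.57 = 0.034001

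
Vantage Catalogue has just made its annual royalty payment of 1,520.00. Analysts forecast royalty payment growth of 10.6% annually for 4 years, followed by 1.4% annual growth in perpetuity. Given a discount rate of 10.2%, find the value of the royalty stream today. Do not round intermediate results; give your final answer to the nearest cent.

D_1 = 1681.12000
D_2 = 1859.31872
D_3 = 2056.40650
D_4 = 2274.38559
Terminal value at year 4: TV = D_4×(1+g_2)/(r−g_2) = 2306.22699/0.088 = 26207.12491
P_0 = D_1/(1+r)^1 + D_2/(1+r)^2 + D_3/(1+r)^3 + D_4/(1+r)^4 + TV/(1+r)^4
    = 1525.51724 + 1531.05451 + 1536.61188 + 1542.18941 + 17770.22802 = 23905.60106

23905.60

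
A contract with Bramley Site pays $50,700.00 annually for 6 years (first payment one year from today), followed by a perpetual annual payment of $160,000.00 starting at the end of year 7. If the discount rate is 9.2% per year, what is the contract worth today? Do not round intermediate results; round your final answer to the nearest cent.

$1251729.50

PV of 6-year annuity: $50,700.00 × [1 − (1+0.092)^−6] / 0.092 = 226086.25249
Perpetuity value at year 6: $160,000.00 / 0.092 = 1739130.43478
PV of perpetuity: 1739130.43478 / (1+0.092)^6 = 1025643.24745
Total PV = 226086.25249 + 1025643.24745 = 1251729.49994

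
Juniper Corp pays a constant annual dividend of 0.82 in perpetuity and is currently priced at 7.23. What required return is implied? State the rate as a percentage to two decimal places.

11.34%

P = C/r ⇒ r = C/P = 0.82/7.23 = 0.113416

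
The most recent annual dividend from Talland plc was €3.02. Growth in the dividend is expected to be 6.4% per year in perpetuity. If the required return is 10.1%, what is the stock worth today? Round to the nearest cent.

D₁ = D₀ × (1 + g) = €3.02 × 1.064 = €3.2133
Growing perpetuity: P = D₁ / (r − g) = €3.2133 / (0.101 − 0.064) = €86.85

€86.85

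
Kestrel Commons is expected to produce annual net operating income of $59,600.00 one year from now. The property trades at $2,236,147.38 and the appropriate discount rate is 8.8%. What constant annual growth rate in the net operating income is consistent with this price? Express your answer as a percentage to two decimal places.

6.13%

P = D₁/(r−g) ⇒ g = r − D₁/P = 0.088 − $59,600.00/$2,236,147.38 = 0.061347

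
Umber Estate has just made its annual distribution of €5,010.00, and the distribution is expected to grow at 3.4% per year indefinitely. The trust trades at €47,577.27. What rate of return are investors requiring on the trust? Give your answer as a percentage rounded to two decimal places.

14.29%

D₁ = €5,010.00 × 1.034 = €5,180.3400
P = D₁/(r − g) ⇒ r = D₁/P + g = €5,180.3400/€47,577.27 + 0.034 = 0.108883 + 0.034 = 0.142883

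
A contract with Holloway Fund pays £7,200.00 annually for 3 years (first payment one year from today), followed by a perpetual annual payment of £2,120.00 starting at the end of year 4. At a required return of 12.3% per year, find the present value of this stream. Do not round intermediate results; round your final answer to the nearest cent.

£29374.45

PV of 3-year annuity: £7,200.00 × [1 − (1+0.123)^−3] / 0.123 = 17204.42400
Perpetuity value at year 3: £2,120.00 / 0.123 = 17235.77236
PV of perpetuity: 17235.77236 / (1+0.123)^3 = 12170.02529
Total PV = 17204.42400 + 12170.02529 = 29374.44929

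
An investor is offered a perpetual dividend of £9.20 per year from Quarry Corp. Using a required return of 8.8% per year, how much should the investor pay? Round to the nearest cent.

£104.55

Level perpetuity: PV = C / r = £9.20 / 0.088 = £104.55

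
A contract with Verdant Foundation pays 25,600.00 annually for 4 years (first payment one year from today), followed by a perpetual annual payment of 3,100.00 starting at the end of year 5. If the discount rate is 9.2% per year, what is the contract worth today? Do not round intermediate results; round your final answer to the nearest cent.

106270.50

PV of 4-year annuity: 25,600.00 × [1 − (1+0.092)^−4] / 0.092 = 82574.04566
Perpetuity value at year 4: 3,100.00 / 0.092 = 33695.65217
PV of perpetuity: 33695.65217 / (1+0.092)^4 = 23696.45133
Total PV = 82574.04566 + 23696.45133 = 106270.49699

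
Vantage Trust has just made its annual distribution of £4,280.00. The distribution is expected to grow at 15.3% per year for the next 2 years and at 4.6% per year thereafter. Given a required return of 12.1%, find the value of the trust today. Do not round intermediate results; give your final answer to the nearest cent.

D_1 = 4934.84000
D_2 = 5689.87052
Terminal value at year 2: TV = D_2×(1+g_2)/(r−g_2) = 5951.60456/0.075 = 79354.72752
P_0 = D_1/(1+r)^1 + D_2/(1+r)^2 + TV/(1+r)^2
    = 4402.17663 + 4527.84090 + 63148.28779 = 72078.30532

£72078.31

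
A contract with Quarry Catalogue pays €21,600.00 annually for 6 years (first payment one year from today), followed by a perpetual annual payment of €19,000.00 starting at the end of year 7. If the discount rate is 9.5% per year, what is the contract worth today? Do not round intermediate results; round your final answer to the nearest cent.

€211491.55

PV of 6-year annuity: €21,600.00 × [1 − (1+0.095)^−6] / 0.095 = 95468.22812
Perpetuity value at year 6: €19,000.00 / 0.095 = 200000.00000
PV of perpetuity: 200000.00000 / (1+0.095)^6 = 116023.31786
Total PV = 95468.22812 + 116023.31786 = 211491.54598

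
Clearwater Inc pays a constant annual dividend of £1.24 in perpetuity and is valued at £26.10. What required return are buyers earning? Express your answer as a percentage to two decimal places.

4.75%

P = C/r ⇒ r = C/P = £1.24/£26.10 = 0.047510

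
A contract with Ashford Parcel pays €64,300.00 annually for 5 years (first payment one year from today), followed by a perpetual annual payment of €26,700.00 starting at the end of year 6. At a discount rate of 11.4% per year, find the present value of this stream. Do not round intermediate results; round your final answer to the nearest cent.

PV of 5-year annuity: €64,300.00 × [1 − (1+0.114)^−5] / 0.114 = 235274.18263
Perpetuity value at year 5: €26,700.00 / 0.114 = 234210.52632
PV of perpetuity: 234210.52632 / (1+0.114)^5 = 136515.02591
Total PV = 235274.18263 + 136515.02591 = 371789.20854

€371789.21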